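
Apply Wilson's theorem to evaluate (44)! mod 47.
(46)! = (44)! × (45) × (46) ≡ -1 (mod 47). So (44)! ≡ -1 × [(46)(45)]^(-1) ≡ 23 (mod 47)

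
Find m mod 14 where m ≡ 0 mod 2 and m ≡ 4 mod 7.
M = 2 × 7 = 14. M₁ = 7, y₁ ≡ 1 mod 2. M₂ = 2, y₂ ≡ 4 mod 7. m = 0×7×1 + 4×2×4 ≡ 4 mod 14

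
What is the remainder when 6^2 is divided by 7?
6^{2} = 36 ≡ 1 (mod 7)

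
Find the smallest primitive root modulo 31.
g = 3. For each prime q|30: 3^{15}≡30, 3^{10}≡25, 3^{6}≡16, none ≡ 1, so ord_31(3) = 30 and 3 is a primitive root.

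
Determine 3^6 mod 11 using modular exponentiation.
By repeated squaring (mod 11): 3^{1}≡3, 3^{2}≡9, 3^{4}≡4. Then 3^{6} = 3^{4+2} ≡ 4 × 9 ≡ 3 (mod 11)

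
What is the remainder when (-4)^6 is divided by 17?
By repeated squaring mod 17: (-4)^{1}≡13, (-4)^{2}≡16, (-4)^{4}≡1. Then (-4)^{6} = (-4)^{4+2} ≡ 1 × 16 ≡ 16 mod 17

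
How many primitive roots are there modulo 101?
Number of primitive roots mod 101 = φ(p-1) = φ(100) = 40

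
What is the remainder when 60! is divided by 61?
By Wilson's theorem, (60)! ≡ -1 ≡ 60 mod 61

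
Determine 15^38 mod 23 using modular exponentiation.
Using Fermat: 15^{22} ≡ 1 mod 23. 38 ≡ 16 mod 22. So 15^{38} ≡ 15^{16} ≡ 16 mod 23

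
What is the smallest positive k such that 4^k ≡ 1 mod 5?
Powers of 4 mod 5: 4^1≡4, 4^2≡1. Order = 2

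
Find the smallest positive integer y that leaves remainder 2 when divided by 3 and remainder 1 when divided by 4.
M = 3 × 4 = 12. M₁ = 4, y₁ ≡ 1 mod 3. M₂ = 3, y₂ ≡ 3 mod 4. y = 2×4×1 + 1×3×3 ≡ 5 mod 12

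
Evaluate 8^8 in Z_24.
By repeated squaring mod 24: 8^{1}≡8, 8^{2}≡16, 8^{4}≡16, 8^{8}≡16. So 8^{8} ≡ 16 mod 24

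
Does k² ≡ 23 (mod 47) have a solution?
By Euler's criterion: 23^{23} ≡ 46 (mod 47). Since this equals -1 (≡ 46), 23 is not a QR.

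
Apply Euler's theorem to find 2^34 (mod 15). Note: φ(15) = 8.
By Euler: 2^{8} ≡ 1 (mod 15) since gcd(2, 15) = 1. 34 = 4×8 + 2. So 2^{34} ≡ 2^{2} ≡ 4 (mod 15)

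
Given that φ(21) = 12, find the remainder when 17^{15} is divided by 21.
By Euler: 17^{12} ≡ 1 (mod 21) since gcd(17, 21) = 1. 15 = 1×12 + 3. So 17^{15} ≡ 17^{3} ≡ 20 (mod 21)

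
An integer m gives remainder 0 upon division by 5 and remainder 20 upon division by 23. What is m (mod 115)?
M = 5 × 23 = 115. M₁ = 23, y₁ ≡ 2 (mod 5). M₂ = 5, y₂ ≡ 14 (mod 23). m = 0×23×2 + 20×5×14 ≡ 20 (mod 115)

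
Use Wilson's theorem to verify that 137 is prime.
(136)! mod 137 = 136. Since this equals -1 mod 137, Wilson confirms 137 is prime.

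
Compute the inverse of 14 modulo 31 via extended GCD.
Extended GCD: 14(-11) + 31(5) = 1. So 14^(-1) ≡ -11 ≡ 20 (mod 31). Verify: 14 × 20 = 280 ≡ 1 (mod 31)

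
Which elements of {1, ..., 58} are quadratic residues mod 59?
Squares in Z_59*: {1, 3, 4, 5, 7, 9, 12, 15, 16, 17, 19, 20, 21, 22, 25, 26, 27, 28, 29, 35, 36, 41, 45, 46, 48, 49, 51, 53, 57}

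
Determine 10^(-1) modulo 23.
Since 23 is prime, by Fermat 10^(-1) ≡ 10^{21} ≡ 7 (mod 23). Verify: 10 × 7 = 70 ≡ 1 (mod 23)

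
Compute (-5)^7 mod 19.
By repeated squaring mod 19: (-5)^{1}≡14, (-5)^{2}≡6, (-5)^{4}≡17. Then (-5)^{7} = (-5)^{4+2+1} ≡ 17 × 6 × 14 ≡ 3 mod 19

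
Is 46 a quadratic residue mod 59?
By Euler's criterion: 46^{29} ≡ 1 mod 59. Since this equals 1, 46 is a QR.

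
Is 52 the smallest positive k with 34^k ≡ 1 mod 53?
Powers of 34 mod 53: 34^1≡34, 34^2≡43, 34^3≡31, 34^4≡47, 34^5≡8, 34^6≡7, 34^7≡26, 34^8≡36, 34^9≡5, 34^10≡11, 34^11≡3, 34^12≡49, 34^13≡23, 34^14≡40, 34^15≡35, 34^16≡24, 34^17≡21, 34^18≡25, 34^19≡2, 34^20≡15, 34^21≡33, 34^22≡9, 34^23≡41, 34^24≡16, 34^25≡14, 34^26≡52, 34^27≡19, 34^28≡10, 34^29≡22, 34^30≡6, 34^31≡45, 34^32≡46, 34^33≡27, 34^34≡17, 34^35≡48, 34^36≡42, 34^37≡50, 34^38≡4, 34^39≡30, 34^40≡13, 34^41≡18, 34^42≡29, 34^43≡32, 34^44≡28, 34^45≡51, 34^46≡38, 34^47≡20, 34^48≡44, 34^49≡12, 34^50≡37, 34^51≡39, 34^52≡1. First k with 34^k≡1 is k=52. Yes, ord_53(34) = 52.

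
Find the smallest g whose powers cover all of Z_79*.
g = 3. Powers: [3, 9, 27, 2, 6, 18, 54, 4, 12, ...] generates all 78 non-zero residues.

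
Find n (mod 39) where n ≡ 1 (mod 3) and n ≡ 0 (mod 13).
M = 3 × 13 = 39. M₁ = 13, y₁ ≡ 1 (mod 3). M₂ = 3, y₂ ≡ 9 (mod 13). n = 1×13×1 + 0×3×9 ≡ 13 (mod 39)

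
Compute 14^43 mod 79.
By repeated squaring mod 79: 14^{1}≡14, 14^{2}≡38, 14^{4}≡22, 14^{8}≡10, 14^{16}≡21, 14^{32}≡46. Then 14^{43} = 14^{32+8+2+1} ≡ 46 × 10 × 38 × 14 ≡ 57 mod 79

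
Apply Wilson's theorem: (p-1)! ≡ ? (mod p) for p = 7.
By Wilson's theorem, (6)! ≡ -1 ≡ 6 mod 7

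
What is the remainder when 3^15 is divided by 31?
By repeated squaring (mod 31): 3^{1}≡3, 3^{2}≡9, 3^{4}≡19, 3^{8}≡20. Then 3^{15} = 3^{8+4+2+1} ≡ 20 × 19 × 9 × 3 ≡ 30 (mod 31)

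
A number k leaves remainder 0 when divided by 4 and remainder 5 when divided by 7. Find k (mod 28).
M = 4 × 7 = 28. M₁ = 7, y₁ ≡ 3 (mod 4). M₂ = 4, y₂ ≡ 2 (mod 7). k = 0×7×3 + 5×4×2 ≡ 12 (mod 28)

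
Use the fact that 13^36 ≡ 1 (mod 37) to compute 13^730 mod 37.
By Fermat: 13^{36} ≡ 1 (mod 37). 730 ≡ 10 (mod 36). So 13^{730} ≡ 13^{10} ≡ 4 (mod 37)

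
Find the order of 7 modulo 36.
Powers of 7 mod 36: 7^1≡7, 7^2≡13, 7^3≡19, 7^4≡25, 7^5≡31, 7^6≡1. Order = 6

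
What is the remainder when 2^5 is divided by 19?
By repeated squaring mod 19: 2^{1}≡2, 2^{2}≡4, 2^{4}≡16. Then 2^{5} = 2^{4+1} ≡ 16 × 2 ≡ 13 mod 19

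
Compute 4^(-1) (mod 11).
Since 11 is prime, by Fermat 4^(-1) ≡ 4^{9} ≡ 3 (mod 11). Verify: 4 × 3 = 12 ≡ 1 (mod 11)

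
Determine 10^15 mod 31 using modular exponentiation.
By repeated squaring (mod 31): 10^{1}≡10, 10^{2}≡7, 10^{4}≡18, 10^{8}≡14. Then 10^{15} = 10^{8+4+2+1} ≡ 14 × 18 × 7 × 10 ≡ 1 (mod 31)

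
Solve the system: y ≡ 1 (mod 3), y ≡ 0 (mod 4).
M = 3 × 4 = 12. M₁ = 4, y₁ ≡ 1 (mod 3). M₂ = 3, y₂ ≡ 3 (mod 4). y = 1×4×1 + 0×3×3 ≡ 4 (mod 12)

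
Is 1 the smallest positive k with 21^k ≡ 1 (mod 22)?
Powers of 21 mod 22: 21^1≡21, 21^2≡1. 21^1≡21≢1, so ord ≠ 1. No, the actual order is 2.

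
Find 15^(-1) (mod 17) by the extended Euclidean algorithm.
Extended GCD: 15(8) + 17(-7) = 1. So 15^(-1) ≡ 8 (mod 17). Verify: 15 × 8 = 120 ≡ 1 (mod 17)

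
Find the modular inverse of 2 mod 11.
Since 11 is prime, by Fermat 2^(-1) ≡ 2^{9} ≡ 6 (mod 11). Verify: 2 × 6 = 12 ≡ 1 (mod 11)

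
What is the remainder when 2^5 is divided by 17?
By repeated squaring mod 17: 2^{1}≡2, 2^{2}≡4, 2^{4}≡16. Then 2^{5} = 2^{4+1} ≡ 16 × 2 ≡ 15 mod 17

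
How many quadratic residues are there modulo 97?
The squaring map on Z_97* is 2-to-1, so there are (96)/2 = 48 QRs.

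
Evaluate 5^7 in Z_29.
By repeated squaring mod 29: 5^{1}≡5, 5^{2}≡25, 5^{4}≡16. Then 5^{7} = 5^{4+2+1} ≡ 16 × 25 × 5 ≡ 28 mod 29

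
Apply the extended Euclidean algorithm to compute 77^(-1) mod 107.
Extended GCD: 77(-25) + 107(18) = 1. So 77^(-1) ≡ -25 ≡ 82 (mod 107). Verify: 77 × 82 = 6314 ≡ 1 (mod 107)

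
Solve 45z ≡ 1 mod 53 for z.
Since 53 is prime, by Fermat 45^(-1) ≡ 45^{51} ≡ 33 mod 53. Verify: 45 × 33 = 1485 ≡ 1 mod 53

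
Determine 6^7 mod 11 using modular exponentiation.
By repeated squaring mod 11: 6^{1}≡6, 6^{2}≡3, 6^{4}≡9. Then 6^{7} = 6^{4+2+1} ≡ 9 × 3 × 6 ≡ 8 mod 11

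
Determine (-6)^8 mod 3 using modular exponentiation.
By repeated squaring mod 3: (-6)^{1}≡0, (-6)^{2}≡0, (-6)^{4}≡0, (-6)^{8}≡0. So (-6)^{8} ≡ 0 mod 3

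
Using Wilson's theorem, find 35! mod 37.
(36)! = (35)! × (36) ≡ -1 mod 37. So (35)! ≡ -1 × (36)^(-1) ≡ (-1)×(-1) = 1 mod 37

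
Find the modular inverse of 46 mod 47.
Since 47 is prime, by Fermat 46^(-1) ≡ 46^{45} ≡ 46 (mod 47). Verify: 46 × 46 = 2116 ≡ 1 (mod 47)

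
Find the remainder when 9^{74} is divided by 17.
By Fermat: 9^{16} ≡ 1 (mod 17). 74 = 4×16 + 10. So 9^{74} ≡ 9^{10} ≡ 13 (mod 17)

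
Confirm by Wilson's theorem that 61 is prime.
(60)! mod 61 = 60. Since this equals -1 (mod 61), Wilson confirms 61 is prime.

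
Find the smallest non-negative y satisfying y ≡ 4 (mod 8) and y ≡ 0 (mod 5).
M = 8 × 5 = 40. M₁ = 5, y₁ ≡ 5 (mod 8). M₂ = 8, y₂ ≡ 2 (mod 5). y = 4×5×5 + 0×8×2 ≡ 20 (mod 40)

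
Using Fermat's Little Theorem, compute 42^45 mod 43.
By Fermat: 42^{42} ≡ 1 mod 43. So 42^{45} = 42^{42} · 42^{3} ≡ 42^{3} ≡ 42 mod 43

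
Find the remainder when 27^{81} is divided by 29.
By Fermat: 27^{28} ≡ 1 mod 29. 81 = 2×28 + 25. So 27^{81} ≡ 27^{25} ≡ 18 mod 29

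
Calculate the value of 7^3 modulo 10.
7^{3} = 343 ≡ 3 mod 10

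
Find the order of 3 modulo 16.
Powers of 3 mod 16: 3^1≡3, 3^2≡9, 3^3≡11, 3^4≡1. So the order of 3 is 4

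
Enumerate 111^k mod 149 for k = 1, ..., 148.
111^1, 111^2, ..., 111^{148} mod 149: [111, 103, 109, 30, 52, 110, 141, 6, 70, 22, 58, 31, 14, 64, 101, 36, 122, 132, 50, 37, 84, 86, 10, 67, 136, 47, 2, 73, 57, 69, 60, 104, 71, 133, 12, 140, 44, 116, 62, 28, 128, 53, 72, 95, 115, 100, 74, 19, 23, 20, 134, 123, 94, 4, 146, 114, 138, 120, 59, 142, 117, 24, 131, 88, 83, 124, 56, 107, 106, 144, 41, 81, 51, 148, 38, 46, 40, 119, 97, 39, 8, 143, 79, 127, 91, 118, 135, 85, 48, 113, 27, 17, 99, 112, 65, 63, 139, 82, 13, 102, 147, 76, 92, 80, 89, 45, 78, 16, 137, 9, 105, 33, 87, 121, 21, 96, 77, 54, 34, 49, 75, 130, 126, 129, 15, 26, 55, 145, 3, 35, 11, 29, 90, 7, 32, 125, 18, 61, 66, 25, 93, 42, 43, 5, 108, 68, 98, 1]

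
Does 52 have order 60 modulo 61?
52^{10} ≡ 1 (mod 61) and 10 < 60, so ord_61(52) = 10 ≠ 60 and 52 is not a primitive root.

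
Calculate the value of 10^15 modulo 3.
Using Fermat: 10^{2} ≡ 1 (mod 3). 15 ≡ 1 (mod 2). So 10^{15} ≡ 10^{1} ≡ 1 (mod 3)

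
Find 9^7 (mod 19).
By repeated squaring (mod 19): 9^{1}≡9, 9^{2}≡5, 9^{4}≡6. Then 9^{7} = 9^{4+2+1} ≡ 6 × 5 × 9 ≡ 4 (mod 19)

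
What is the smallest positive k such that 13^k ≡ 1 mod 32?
Powers of 13 mod 32: 13^1≡13, 13^2≡9, 13^3≡21, 13^4≡17, 13^5≡29, 13^6≡25, 13^7≡5, 13^8≡1. Order = 8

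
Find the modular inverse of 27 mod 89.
Since 89 is prime, by Fermat 27^(-1) ≡ 27^{87} ≡ 33 (mod 89). Verify: 27 × 33 = 891 ≡ 1 (mod 89)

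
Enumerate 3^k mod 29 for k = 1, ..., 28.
3^1, 3^2, ..., 3^{28} mod 29: [3, 9, 27, 23, 11, 4, 12, 7, 21, 5, 15, 16, 19, 28, 26, 20, 2, 6, 18, 25, 17, 22, 8, 24, 14, 13, 10, 1]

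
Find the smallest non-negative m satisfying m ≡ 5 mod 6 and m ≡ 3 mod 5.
M = 6 × 5 = 30. M₁ = 5, y₁ ≡ 5 mod 6. M₂ = 6, y₂ ≡ 1 mod 5. m = 5×5×5 + 3×6×1 ≡ 23 mod 30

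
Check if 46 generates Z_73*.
46^{4} ≡ 1 (mod 73) and 4 < 72, so ord_73(46) = 4 ≠ 72 and 46 is not a primitive root.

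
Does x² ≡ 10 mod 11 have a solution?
By Euler's criterion: 10^{5} ≡ 10 mod 11. Since this equals -1 (≡ 10), 10 is not a QR.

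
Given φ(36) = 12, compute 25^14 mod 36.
By Euler: 25^{12} ≡ 1 (mod 36) since gcd(25, 36) = 1. 14 = 1×12 + 2. So 25^{14} ≡ 25^{2} ≡ 13 (mod 36)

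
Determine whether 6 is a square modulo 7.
By Euler's criterion: 6^{3} ≡ 6 mod 7. Since this equals -1 (≡ 6), 6 is not a QR.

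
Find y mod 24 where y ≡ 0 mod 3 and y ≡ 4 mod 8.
M = 3 × 8 = 24. M₁ = 8, y₁ ≡ 2 mod 3. M₂ = 3, y₂ ≡ 3 mod 8. y = 0×8×2 + 4×3×3 ≡ 12 mod 24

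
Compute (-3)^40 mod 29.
Using Fermat: (-3)^{28} ≡ 1 mod 29. 40 ≡ 12 mod 28. So (-3)^{40} ≡ (-3)^{12} ≡ 16 mod 29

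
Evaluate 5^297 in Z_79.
Using Fermat: 5^{78} ≡ 1 (mod 79). 297 ≡ 63 (mod 78). So 5^{297} ≡ 5^{63} ≡ 18 (mod 79)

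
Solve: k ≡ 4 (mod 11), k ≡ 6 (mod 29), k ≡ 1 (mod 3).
M = 11 × 29 × 3 = 957. M₁ = 87, y₁ ≡ 10 (mod 11). M₂ = 33, y₂ ≡ 22 (mod 29). M₃ = 319, y₃ ≡ 1 (mod 3). k = 4×87×10 + 6×33×22 + 1×319×1 ≡ 499 (mod 957)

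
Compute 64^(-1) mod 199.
Since 199 is prime, by Fermat 64^(-1) ≡ 64^{197} ≡ 28 mod 199. Verify: 64 × 28 = 1792 ≡ 1 mod 199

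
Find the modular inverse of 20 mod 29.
Since 29 is prime, by Fermat 20^(-1) ≡ 20^{27} ≡ 16 (mod 29). Verify: 20 × 16 = 320 ≡ 1 (mod 29)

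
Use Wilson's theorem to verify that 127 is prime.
(126)! mod 127 = 126. Since this equals -1 (mod 127), Wilson confirms 127 is prime.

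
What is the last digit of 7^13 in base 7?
By repeated squaring (mod 7): 7^{1}≡0, 7^{2}≡0, 7^{4}≡0, 7^{8}≡0. Then 7^{13} = 7^{8+4+1} ≡ 0 × 0 × 0 ≡ 0 (mod 7)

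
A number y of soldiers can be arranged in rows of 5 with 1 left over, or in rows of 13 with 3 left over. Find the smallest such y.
M = 5 × 13 = 65. M₁ = 13, y₁ ≡ 2 mod 5. M₂ = 5, y₂ ≡ 8 mod 13. y = 1×13×2 + 3×5×8 ≡ 16 mod 65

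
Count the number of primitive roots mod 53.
There are φ(53-1) = φ(52) = 24 primitive roots modulo 53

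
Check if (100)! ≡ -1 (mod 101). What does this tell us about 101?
(100)! mod 101 = 100. Since this equals -1 (mod 101), Wilson confirms 101 is prime.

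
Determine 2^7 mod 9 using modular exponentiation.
By repeated squaring (mod 9): 2^{1}≡2, 2^{2}≡4, 2^{4}≡7. Then 2^{7} = 2^{4+2+1} ≡ 7 × 4 × 2 ≡ 2 (mod 9)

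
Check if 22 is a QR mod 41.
By Euler's criterion: 22^{20} ≡ 40 (mod 41). Since this equals -1 (≡ 40), 22 is not a QR.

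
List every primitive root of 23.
There are φ(22) = 10 primitive roots mod 23: {5, 7, 10, 11, 14, 15, 17, 19, 20, 21}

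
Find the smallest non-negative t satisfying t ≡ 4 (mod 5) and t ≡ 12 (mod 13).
M = 5 × 13 = 65. M₁ = 13, y₁ ≡ 2 (mod 5). M₂ = 5, y₂ ≡ 8 (mod 13). t = 4×13×2 + 12×5×8 ≡ 64 (mod 65)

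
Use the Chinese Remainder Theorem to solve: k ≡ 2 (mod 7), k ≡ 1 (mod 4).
M = 7 × 4 = 28. M₁ = 4, y₁ ≡ 2 (mod 7). M₂ = 7, y₂ ≡ 3 (mod 4). k = 2×4×2 + 1×7×3 ≡ 9 (mod 28)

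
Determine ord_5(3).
Powers of 3 mod 5: 3^1≡3, 3^2≡4, 3^3≡2, 3^4≡1. So the order of 3 is 4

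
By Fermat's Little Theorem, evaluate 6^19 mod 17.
By Fermat: 6^{16} ≡ 1 mod 17. So 6^{19} = 6^{16} · 6^{3} ≡ 6^{3} ≡ 12 mod 17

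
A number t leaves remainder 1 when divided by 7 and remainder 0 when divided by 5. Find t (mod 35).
M = 7 × 5 = 35. M₁ = 5, y₁ ≡ 3 (mod 7). M₂ = 7, y₂ ≡ 3 (mod 5). t = 1×5×3 + 0×7×3 ≡ 15 (mod 35)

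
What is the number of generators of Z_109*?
There are φ(109-1) = φ(108) = 36 primitive roots modulo 109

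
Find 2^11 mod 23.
By repeated squaring mod 23: 2^{1}≡2, 2^{2}≡4, 2^{4}≡16, 2^{8}≡3. Then 2^{11} = 2^{8+2+1} ≡ 3 × 4 × 2 ≡ 1 mod 23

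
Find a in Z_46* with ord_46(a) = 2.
45 has order 2 mod 46 since 45^{2} ≡ 1 mod 46 and no smaller power works.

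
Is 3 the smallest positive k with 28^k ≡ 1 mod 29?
Powers of 28 mod 29: 28^1≡28, 28^2≡1. Already 28^2≡1, so the order is 2 < 3. No, the actual order is 2.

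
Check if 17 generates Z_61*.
ord_61(17) divides 60. For each prime q|60: 17^{30}≡60, 17^{20}≡13, 17^{12}≡20, none ≡ 1. So 17 has order 60 and is a primitive root mod 61.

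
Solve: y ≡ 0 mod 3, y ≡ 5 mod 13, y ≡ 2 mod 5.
M = 3 × 13 × 5 = 195. M₁ = 65, y₁ ≡ 2 mod 3. M₂ = 15, y₂ ≡ 7 mod 13. M₃ = 39, y₃ ≡ 4 mod 5. y = 0×65×2 + 5×15×7 + 2×39×4 ≡ 57 mod 195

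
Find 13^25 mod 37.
By repeated squaring mod 37: 13^{1}≡13, 13^{2}≡21, 13^{4}≡34, 13^{8}≡9, 13^{16}≡7. Then 13^{25} = 13^{16+8+1} ≡ 7 × 9 × 13 ≡ 5 mod 37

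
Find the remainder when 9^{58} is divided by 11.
By Fermat: 9^{10} ≡ 1 mod 11. 58 = 5×10 + 8. So 9^{58} ≡ 9^{8} ≡ 3 mod 11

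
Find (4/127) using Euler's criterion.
(4/127) = 4^{63} mod 127 = 1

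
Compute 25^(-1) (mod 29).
Since 29 is prime, by Fermat 25^(-1) ≡ 25^{27} ≡ 7 (mod 29). Verify: 25 × 7 = 175 ≡ 1 (mod 29)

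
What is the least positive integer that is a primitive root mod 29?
g = 2. For each prime q|28: 2^{14}≡28, 2^{4}≡16, none ≡ 1, so ord_29(2) = 28 and 2 is a primitive root.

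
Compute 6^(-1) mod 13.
Since 13 is prime, by Fermat 6^(-1) ≡ 6^{11} ≡ 11 mod 13. Verify: 6 × 11 = 66 ≡ 1 mod 13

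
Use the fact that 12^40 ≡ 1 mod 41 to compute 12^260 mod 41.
By Fermat: 12^{40} ≡ 1 mod 41. 260 ≡ 20 mod 40. So 12^{260} ≡ 12^{20} ≡ 40 mod 41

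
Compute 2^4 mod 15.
2^{4} = 16 ≡ 1 (mod 15)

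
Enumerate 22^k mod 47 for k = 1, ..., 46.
22^1, 22^2, ..., 22^{46} mod 47: [22, 14, 26, 8, 35, 18, 20, 17, 45, 3, 19, 42, 31, 24, 11, 7, 13, 4, 41, 9, 10, 32, 46, 25, 33, 21, 39, 12, 29, 27, 30, 2, 44, 28, 5, 16, 23, 36, 40, 34, 43, 6, 38, 37, 15, 1]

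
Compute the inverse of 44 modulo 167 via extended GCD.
Extended GCD: 44(19) + 167(-5) = 1. So 44^(-1) ≡ 19 mod 167. Verify: 44 × 19 = 836 ≡ 1 mod 167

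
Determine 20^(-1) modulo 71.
Since 71 is prime, by Fermat 20^(-1) ≡ 20^{69} ≡ 32 mod 71. Verify: 20 × 32 = 640 ≡ 1 mod 71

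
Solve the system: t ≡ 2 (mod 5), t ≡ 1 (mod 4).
M = 5 × 4 = 20. M₁ = 4, y₁ ≡ 4 (mod 5). M₂ = 5, y₂ ≡ 1 (mod 4). t = 2×4×4 + 1×5×1 ≡ 17 (mod 20)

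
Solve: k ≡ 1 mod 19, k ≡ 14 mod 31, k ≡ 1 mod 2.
M = 19 × 31 × 2 = 1178. M₁ = 62, y₁ ≡ 4 mod 19. M₂ = 38, y₂ ≡ 9 mod 31. M₃ = 589, y₃ ≡ 1 mod 2. k = 1×62×4 + 14×38×9 + 1×589×1 ≡ 913 mod 1178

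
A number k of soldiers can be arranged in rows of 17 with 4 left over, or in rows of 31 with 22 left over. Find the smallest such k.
M = 17 × 31 = 527. M₁ = 31, y₁ ≡ 11 (mod 17). M₂ = 17, y₂ ≡ 11 (mod 31). k = 4×31×11 + 22×17×11 ≡ 208 (mod 527)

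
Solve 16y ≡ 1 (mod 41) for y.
Since 41 is prime, by Fermat 16^(-1) ≡ 16^{39} ≡ 18 (mod 41). Verify: 16 × 18 = 288 ≡ 1 (mod 41)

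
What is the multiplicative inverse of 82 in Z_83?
Since 83 is prime, by Fermat 82^(-1) ≡ 82^{81} ≡ 82 mod 83. Verify: 82 × 82 = 6724 ≡ 1 mod 83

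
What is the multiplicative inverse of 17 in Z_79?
Since 79 is prime, by Fermat 17^(-1) ≡ 17^{77} ≡ 14 (mod 79). Verify: 17 × 14 = 238 ≡ 1 (mod 79)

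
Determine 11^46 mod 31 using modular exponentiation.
Using Fermat: 11^{30} ≡ 1 mod 31. 46 ≡ 16 mod 30. So 11^{46} ≡ 11^{16} ≡ 20 mod 31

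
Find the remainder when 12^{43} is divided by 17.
By Fermat: 12^{16} ≡ 1 mod 17. 43 = 2×16 + 11. So 12^{43} ≡ 12^{11} ≡ 6 mod 17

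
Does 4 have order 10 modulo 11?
4^{5} ≡ 1 (mod 11) and 5 < 10, so ord_11(4) = 5 ≠ 10 and 4 is not a primitive root.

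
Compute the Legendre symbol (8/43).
(8/43) = 8^{21} mod 43 = -1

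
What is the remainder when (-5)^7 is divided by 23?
By repeated squaring (mod 23): (-5)^{1}≡18, (-5)^{2}≡2, (-5)^{4}≡4. Then (-5)^{7} = (-5)^{4+2+1} ≡ 4 × 2 × 18 ≡ 6 (mod 23)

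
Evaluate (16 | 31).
(16/31) = 16^{15} mod 31 = 1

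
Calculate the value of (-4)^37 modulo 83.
By repeated squaring mod 83: (-4)^{1}≡79, (-4)^{2}≡16, (-4)^{4}≡7, (-4)^{8}≡49, (-4)^{16}≡77, (-4)^{32}≡36. Then (-4)^{37} = (-4)^{32+4+1} ≡ 36 × 7 × 79 ≡ 71 mod 83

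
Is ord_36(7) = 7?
Powers of 7 mod 36: 7^1≡7, 7^2≡13, 7^3≡19, 7^4≡25, 7^5≡31, 7^6≡1. Already 7^6≡1, so the order is 6 < 7. No, the actual order is 6.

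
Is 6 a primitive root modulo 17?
ord_17(6) divides 16. For each prime q|16: 6^{8}≡16, none ≡ 1. So 6 has order 16 and is a primitive root mod 17.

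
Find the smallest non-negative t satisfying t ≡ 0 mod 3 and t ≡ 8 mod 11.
M = 3 × 11 = 33. M₁ = 11, y₁ ≡ 2 mod 3. M₂ = 3, y₂ ≡ 4 mod 11. t = 0×11×2 + 8×3×4 ≡ 30 mod 33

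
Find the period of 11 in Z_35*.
Powers of 11 mod 35: 11^1≡11, 11^2≡16, 11^3≡1. So the order of 11 is 3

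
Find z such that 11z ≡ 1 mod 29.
Since 29 is prime, by Fermat 11^(-1) ≡ 11^{27} ≡ 8 mod 29. Verify: 11 × 8 = 88 ≡ 1 mod 29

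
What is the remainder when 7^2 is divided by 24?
7^{2} = 49 ≡ 1 mod 24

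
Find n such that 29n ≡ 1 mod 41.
Since 41 is prime, by Fermat 29^(-1) ≡ 29^{39} ≡ 17 mod 41. Verify: 29 × 17 = 493 ≡ 1 mod 41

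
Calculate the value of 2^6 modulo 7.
Using Fermat: 2^{6} ≡ 1 mod 7. 6 ≡ 0 mod 6. So 2^{6} ≡ 2^{0} ≡ 1 mod 7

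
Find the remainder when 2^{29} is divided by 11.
By Fermat: 2^{10} ≡ 1 mod 11. 29 = 2×10 + 9. So 2^{29} ≡ 2^{9} ≡ 6 mod 11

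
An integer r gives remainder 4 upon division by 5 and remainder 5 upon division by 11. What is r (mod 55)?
M = 5 × 11 = 55. M₁ = 11, y₁ ≡ 1 (mod 5). M₂ = 5, y₂ ≡ 9 (mod 11). r = 4×11×1 + 5×5×9 ≡ 49 (mod 55)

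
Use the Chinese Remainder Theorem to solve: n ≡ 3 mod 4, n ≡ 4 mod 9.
M = 4 × 9 = 36. M₁ = 9, y₁ ≡ 1 mod 4. M₂ = 4, y₂ ≡ 7 mod 9. n = 3×9×1 + 4×4×7 ≡ 31 mod 36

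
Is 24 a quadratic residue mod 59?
By Euler's criterion: 24^{29} ≡ 58 (mod 59). Since this equals -1 (≡ 58), 24 is not a QR.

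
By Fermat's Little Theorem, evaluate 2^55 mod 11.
By Fermat: 2^{10} ≡ 1 (mod 11). 55 = 5×10 + 5. So 2^{55} ≡ 2^{5} ≡ 10 (mod 11)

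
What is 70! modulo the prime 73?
(72)! = (70)! × (71) × (72) ≡ -1 mod 73. So (70)! ≡ -1 × [(72)(71)]^(-1) ≡ 36 mod 73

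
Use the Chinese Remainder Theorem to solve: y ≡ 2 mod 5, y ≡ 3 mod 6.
M = 5 × 6 = 30. M₁ = 6, y₁ ≡ 1 mod 5. M₂ = 5, y₂ ≡ 5 mod 6. y = 2×6×1 + 3×5×5 ≡ 27 mod 30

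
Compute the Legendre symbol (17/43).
(17/43) = 17^{21} mod 43 = 1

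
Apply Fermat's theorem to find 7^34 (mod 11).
By Fermat: 7^{10} ≡ 1 (mod 11). 34 = 3×10 + 4. So 7^{34} ≡ 7^{4} ≡ 3 (mod 11)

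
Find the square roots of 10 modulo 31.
The square roots of 10 mod 31 are 14 and 17. Verify: 14² = 196 ≡ 10 mod 31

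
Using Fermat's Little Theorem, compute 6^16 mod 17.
By Fermat's Little Theorem, 6^{16} ≡ 1 mod 17 since 17 is prime and gcd(6, 17) = 1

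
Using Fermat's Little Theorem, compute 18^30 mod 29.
By Fermat: 18^{28} ≡ 1 mod 29. So 18^{30} = 18^{28} · 18^{2} ≡ 18^{2} ≡ 5 mod 29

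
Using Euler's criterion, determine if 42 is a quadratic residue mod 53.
By Euler's criterion: 42^{26} ≡ 1 mod 53. Since this equals 1, 42 is a QR.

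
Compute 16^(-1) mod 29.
Since 29 is prime, by Fermat 16^(-1) ≡ 16^{27} ≡ 20 mod 29. Verify: 16 × 20 = 320 ≡ 1 mod 29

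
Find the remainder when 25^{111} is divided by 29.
By Fermat: 25^{28} ≡ 1 mod 29. 111 = 3×28 + 27. So 25^{111} ≡ 25^{27} ≡ 7 mod 29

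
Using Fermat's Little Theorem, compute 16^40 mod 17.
By Fermat: 16^{16} ≡ 1 mod 17. 40 = 2×16 + 8. So 16^{40} ≡ 16^{8} ≡ 1 mod 17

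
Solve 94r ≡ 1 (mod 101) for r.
Since 101 is prime, by Fermat 94^(-1) ≡ 94^{99} ≡ 72 (mod 101). Verify: 94 × 72 = 6768 ≡ 1 (mod 101)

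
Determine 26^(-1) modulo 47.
Since 47 is prime, by Fermat 26^(-1) ≡ 26^{45} ≡ 38 mod 47. Verify: 26 × 38 = 988 ≡ 1 mod 47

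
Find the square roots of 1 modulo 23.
The square roots of 1 mod 23 are 1 and 22. Verify: 1² = 1 ≡ 1 mod 23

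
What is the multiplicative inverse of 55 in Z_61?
Since 61 is prime, by Fermat 55^(-1) ≡ 55^{59} ≡ 10 (mod 61). Verify: 55 × 10 = 550 ≡ 1 (mod 61)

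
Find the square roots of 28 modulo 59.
The square roots of 28 mod 59 are 21 and 38. Verify: 21² = 441 ≡ 28 (mod 59)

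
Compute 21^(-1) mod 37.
Since 37 is prime, by Fermat 21^(-1) ≡ 21^{35} ≡ 30 mod 37. Verify: 21 × 30 = 630 ≡ 1 mod 37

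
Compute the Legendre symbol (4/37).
(4/37) = 4^{18} mod 37 = 1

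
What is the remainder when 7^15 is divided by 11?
Using Fermat: 7^{10} ≡ 1 mod 11. 15 ≡ 5 mod 10. So 7^{15} ≡ 7^{5} ≡ 10 mod 11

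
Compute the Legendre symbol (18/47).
(18/47) = 18^{23} mod 47 = 1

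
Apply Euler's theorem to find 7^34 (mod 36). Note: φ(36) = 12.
By Euler: 7^{12} ≡ 1 (mod 36) since gcd(7, 36) = 1. 34 = 2×12 + 10. So 7^{34} ≡ 7^{10} ≡ 25 (mod 36)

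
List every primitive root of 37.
There are φ(36) = 12 primitive roots mod 37: {2, 5, 13, 15, 17, 18, 19, 20, 22, 24, 32, 35}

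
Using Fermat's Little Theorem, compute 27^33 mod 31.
By Fermat: 27^{30} ≡ 1 (mod 31). So 27^{33} = 27^{30} · 27^{3} ≡ 27^{3} ≡ 29 (mod 31)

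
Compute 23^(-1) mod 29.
Since 29 is prime, by Fermat 23^(-1) ≡ 23^{27} ≡ 24 mod 29. Verify: 23 × 24 = 552 ≡ 1 mod 29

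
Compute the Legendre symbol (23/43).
(23/43) = 23^{21} mod 43 = 1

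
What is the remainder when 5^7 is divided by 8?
By repeated squaring mod 8: 5^{1}≡5, 5^{2}≡1, 5^{4}≡1. Then 5^{7} = 5^{4+2+1} ≡ 1 × 1 × 5 ≡ 5 mod 8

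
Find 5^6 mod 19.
By repeated squaring mod 19: 5^{1}≡5, 5^{2}≡6, 5^{4}≡17. Then 5^{6} = 5^{4+2} ≡ 17 × 6 ≡ 7 mod 19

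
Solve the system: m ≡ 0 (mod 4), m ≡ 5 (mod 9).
M = 4 × 9 = 36. M₁ = 9, y₁ ≡ 1 (mod 4). M₂ = 4, y₂ ≡ 7 (mod 9). m = 0×9×1 + 5×4×7 ≡ 32 (mod 36)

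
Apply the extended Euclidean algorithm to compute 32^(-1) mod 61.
Extended GCD: 32(21) + 61(-11) = 1. So 32^(-1) ≡ 21 (mod 61). Verify: 32 × 21 = 672 ≡ 1 (mod 61)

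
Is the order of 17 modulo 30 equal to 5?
Powers of 17 mod 30: 17^1≡17, 17^2≡19, 17^3≡23, 17^4≡1. Already 17^4≡1, so the order is 4 < 5. No, the actual order is 4.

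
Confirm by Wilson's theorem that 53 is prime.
(52)! mod 53 = 52. Since this equals -1 (mod 53), Wilson confirms 53 is prime.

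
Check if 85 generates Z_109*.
ord_109(85) divides 108. For each prime q|108: 85^{54}≡108, 85^{36}≡63, none ≡ 1. So 85 has order 108 and is a primitive root mod 109.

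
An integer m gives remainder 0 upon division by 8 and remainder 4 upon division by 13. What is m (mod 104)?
M = 8 × 13 = 104. M₁ = 13, y₁ ≡ 5 (mod 8). M₂ = 8, y₂ ≡ 5 (mod 13). m = 0×13×5 + 4×8×5 ≡ 56 (mod 104)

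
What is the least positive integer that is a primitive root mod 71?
g = 7. Powers: [7, 49, 59, 58, 51, 2, 14, 27, 47, ...] generates all 70 non-zero residues.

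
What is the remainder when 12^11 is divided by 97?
By repeated squaring (mod 97): 12^{1}≡12, 12^{2}≡47, 12^{4}≡75, 12^{8}≡96. Then 12^{11} = 12^{8+2+1} ≡ 96 × 47 × 12 ≡ 18 (mod 97)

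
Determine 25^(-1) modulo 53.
Since 53 is prime, by Fermat 25^(-1) ≡ 25^{51} ≡ 17 mod 53. Verify: 25 × 17 = 425 ≡ 1 mod 53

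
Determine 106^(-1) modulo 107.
Since 107 is prime, by Fermat 106^(-1) ≡ 106^{105} ≡ 106 (mod 107). Verify: 106 × 106 = 11236 ≡ 1 (mod 107)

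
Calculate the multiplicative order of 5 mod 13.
Powers of 5 mod 13: 5^1≡5, 5^2≡12, 5^3≡8, 5^4≡1. So the order of 5 is 4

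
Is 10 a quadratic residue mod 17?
By Euler's criterion: 10^{8} ≡ 16 mod 17. Since this equals -1 (≡ 16), 10 is not a QR.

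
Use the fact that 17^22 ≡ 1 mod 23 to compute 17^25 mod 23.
By Fermat: 17^{22} ≡ 1 mod 23. So 17^{25} = 17^{22} · 17^{3} ≡ 17^{3} ≡ 14 mod 23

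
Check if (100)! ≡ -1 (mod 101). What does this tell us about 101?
(100)! mod 101 = 100. Since this equals -1 (mod 101), Wilson confirms 101 is prime.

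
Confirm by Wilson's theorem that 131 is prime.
(130)! mod 131 = 130. Since this equals -1 mod 131, Wilson confirms 131 is prime.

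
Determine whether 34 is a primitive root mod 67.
ord_67(34) divides 66. For each prime q|66: 34^{33}≡66, 34^{22}≡29, 34^{6}≡22, none ≡ 1. So 34 has order 66 and is a primitive root mod 67.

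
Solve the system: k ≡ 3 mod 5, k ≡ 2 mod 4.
M = 5 × 4 = 20. M₁ = 4, y₁ ≡ 4 mod 5. M₂ = 5, y₂ ≡ 1 mod 4. k = 3×4×4 + 2×5×1 ≡ 18 mod 20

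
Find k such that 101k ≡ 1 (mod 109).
Since 109 is prime, by Fermat 101^(-1) ≡ 101^{107} ≡ 68 (mod 109). Verify: 101 × 68 = 6868 ≡ 1 (mod 109)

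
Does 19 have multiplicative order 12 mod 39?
Powers of 19 mod 39: 19^1≡19, 19^2≡10, 19^3≡34, 19^4≡22, 19^5≡28, 19^6≡25, 19^7≡7, 19^8≡16, 19^9≡31, 19^10≡4, 19^11≡37, 19^12≡1. First k with 19^k≡1 is k=12. Yes, ord_39(19) = 12.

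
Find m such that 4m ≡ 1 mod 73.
Since 73 is prime, by Fermat 4^(-1) ≡ 4^{71} ≡ 55 mod 73. Verify: 4 × 55 = 220 ≡ 1 mod 73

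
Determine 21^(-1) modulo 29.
Since 29 is prime, by Fermat 21^(-1) ≡ 21^{27} ≡ 18 mod 29. Verify: 21 × 18 = 378 ≡ 1 mod 29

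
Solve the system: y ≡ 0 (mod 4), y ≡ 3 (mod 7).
M = 4 × 7 = 28. M₁ = 7, y₁ ≡ 3 (mod 4). M₂ = 4, y₂ ≡ 2 (mod 7). y = 0×7×3 + 3×4×2 ≡ 24 (mod 28)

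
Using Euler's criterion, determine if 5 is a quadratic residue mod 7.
By Euler's criterion: 5^{3} ≡ 6 (mod 7). Since this equals -1 (≡ 6), 5 is not a QR.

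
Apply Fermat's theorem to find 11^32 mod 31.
By Fermat: 11^{30} ≡ 1 mod 31. So 11^{32} = 11^{30} · 11^{2} ≡ 11^{2} ≡ 28 mod 31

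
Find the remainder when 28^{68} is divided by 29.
By Fermat: 28^{28} ≡ 1 (mod 29). 68 = 2×28 + 12. So 28^{68} ≡ 28^{12} ≡ 1 (mod 29)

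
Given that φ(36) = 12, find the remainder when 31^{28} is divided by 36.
By Euler: 31^{12} ≡ 1 (mod 36) since gcd(31, 36) = 1. 28 = 2×12 + 4. So 31^{28} ≡ 31^{4} ≡ 13 (mod 36)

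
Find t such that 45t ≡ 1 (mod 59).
Since 59 is prime, by Fermat 45^(-1) ≡ 45^{57} ≡ 21 (mod 59). Verify: 45 × 21 = 945 ≡ 1 (mod 59)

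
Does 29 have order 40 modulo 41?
ord_41(29) divides 40. For each prime q|40: 29^{20}≡40, 29^{8}≡18, none ≡ 1. So 29 has order 40 and is a primitive root mod 41.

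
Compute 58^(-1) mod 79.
Since 79 is prime, by Fermat 58^(-1) ≡ 58^{77} ≡ 15 mod 79. Verify: 58 × 15 = 870 ≡ 1 mod 79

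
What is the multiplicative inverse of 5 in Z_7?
Since 7 is prime, by Fermat 5^(-1) ≡ 5^{5} ≡ 3 mod 7. Verify: 5 × 3 = 15 ≡ 1 mod 7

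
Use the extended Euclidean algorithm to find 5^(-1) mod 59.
Extended GCD: 5(12) + 59(-1) = 1. So 5^(-1) ≡ 12 (mod 59). Verify: 5 × 12 = 60 ≡ 1 (mod 59)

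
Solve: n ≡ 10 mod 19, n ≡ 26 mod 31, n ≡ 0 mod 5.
M = 19 × 31 × 5 = 2945. M₁ = 155, y₁ ≡ 13 mod 19. M₂ = 95, y₂ ≡ 16 mod 31. M₃ = 589, y₃ ≡ 4 mod 5. n = 10×155×13 + 26×95×16 + 0×589×4 ≡ 770 mod 2945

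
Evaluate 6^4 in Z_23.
6^{4} = 1296 ≡ 8 mod 23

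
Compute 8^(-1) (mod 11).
Since 11 is prime, by Fermat 8^(-1) ≡ 8^{9} ≡ 7 (mod 11). Verify: 8 × 7 = 56 ≡ 1 (mod 11)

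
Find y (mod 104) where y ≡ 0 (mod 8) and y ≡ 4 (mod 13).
M = 8 × 13 = 104. M₁ = 13, y₁ ≡ 5 (mod 8). M₂ = 8, y₂ ≡ 5 (mod 13). y = 0×13×5 + 4×8×5 ≡ 56 (mod 104)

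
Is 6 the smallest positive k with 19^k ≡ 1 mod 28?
Powers of 19 mod 28: 19^1≡19, 19^2≡25, 19^3≡27, 19^4≡9, 19^5≡3, 19^6≡1. First k with 19^k≡1 is k=6. Yes, ord_28(19) = 6.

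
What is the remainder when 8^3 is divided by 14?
8^{3} = 512 ≡ 8 (mod 14)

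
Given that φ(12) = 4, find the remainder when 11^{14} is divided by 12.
By Euler: 11^{4} ≡ 1 mod 12 since gcd(11, 12) = 1. 14 = 3×4 + 2. So 11^{14} ≡ 11^{2} ≡ 1 mod 12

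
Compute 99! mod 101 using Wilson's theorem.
(100)! = (99)! × (100) ≡ -1 mod 101. So (99)! ≡ -1 × (100)^(-1) ≡ (-1)×(-1) = 1 mod 101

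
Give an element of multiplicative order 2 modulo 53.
52 has order 2 mod 53 since 52^{2} ≡ 1 mod 53 and no smaller power works.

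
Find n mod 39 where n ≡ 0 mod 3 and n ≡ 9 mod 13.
M = 3 × 13 = 39. M₁ = 13, y₁ ≡ 1 mod 3. M₂ = 3, y₂ ≡ 9 mod 13. n = 0×13×1 + 9×3×9 ≡ 9 mod 39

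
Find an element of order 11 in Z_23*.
2 has order 11 mod 23 since 2^{11} ≡ 1 (mod 23) and no smaller power works.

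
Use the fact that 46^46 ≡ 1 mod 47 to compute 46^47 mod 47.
By Fermat: 46^{46} ≡ 1 mod 47. So 46^{47} = 46^{46} · 46^{1} ≡ 46^{1} ≡ 46 mod 47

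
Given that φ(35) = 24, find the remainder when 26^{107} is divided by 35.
By Euler: 26^{24} ≡ 1 mod 35 since gcd(26, 35) = 1. 107 = 4×24 + 11. So 26^{107} ≡ 26^{11} ≡ 31 mod 35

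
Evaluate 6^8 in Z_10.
By repeated squaring mod 10: 6^{1}≡6, 6^{2}≡6, 6^{4}≡6, 6^{8}≡6. So 6^{8} ≡ 6 mod 10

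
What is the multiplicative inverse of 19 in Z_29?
Since 29 is prime, by Fermat 19^(-1) ≡ 19^{27} ≡ 26 (mod 29). Verify: 19 × 26 = 494 ≡ 1 (mod 29)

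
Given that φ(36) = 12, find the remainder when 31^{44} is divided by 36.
By Euler: 31^{12} ≡ 1 (mod 36) since gcd(31, 36) = 1. 44 = 3×12 + 8. So 31^{44} ≡ 31^{8} ≡ 25 (mod 36)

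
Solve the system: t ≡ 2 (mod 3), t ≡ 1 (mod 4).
M = 3 × 4 = 12. M₁ = 4, y₁ ≡ 1 (mod 3). M₂ = 3, y₂ ≡ 3 (mod 4). t = 2×4×1 + 1×3×3 ≡ 5 (mod 12)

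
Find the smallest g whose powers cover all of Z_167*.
g = 5. Powers: [5, 25, 125, 124, 119, 94, 136, 12, 60, 133, ...] generates all 166 non-zero residues.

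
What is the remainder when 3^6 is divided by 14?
By repeated squaring mod 14: 3^{1}≡3, 3^{2}≡9, 3^{4}≡11. Then 3^{6} = 3^{4+2} ≡ 11 × 9 ≡ 1 mod 14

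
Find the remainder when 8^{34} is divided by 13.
By Fermat: 8^{12} ≡ 1 mod 13. 34 = 2×12 + 10. So 8^{34} ≡ 8^{10} ≡ 12 mod 13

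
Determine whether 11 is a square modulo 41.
By Euler's criterion: 11^{20} ≡ 40 (mod 41). Since this equals -1 (≡ 40), 11 is not a QR.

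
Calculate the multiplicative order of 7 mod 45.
Powers of 7 mod 45: 7^1≡7, 7^2≡4, 7^3≡28, 7^4≡16, 7^5≡22, 7^6≡19, 7^7≡43, 7^8≡31, 7^9≡37, 7^10≡34, 7^11≡13, 7^12≡1. So the order of 7 is 12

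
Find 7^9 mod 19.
By repeated squaring mod 19: 7^{1}≡7, 7^{2}≡11, 7^{4}≡7, 7^{8}≡11. Then 7^{9} = 7^{8+1} ≡ 11 × 7 ≡ 1 mod 19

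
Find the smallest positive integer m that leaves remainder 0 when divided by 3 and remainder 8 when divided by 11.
M = 3 × 11 = 33. M₁ = 11, y₁ ≡ 2 mod 3. M₂ = 3, y₂ ≡ 4 mod 11. m = 0×11×2 + 8×3×4 ≡ 30 mod 33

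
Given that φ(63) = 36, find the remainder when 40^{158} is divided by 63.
By Euler: 40^{36} ≡ 1 mod 63 since gcd(40, 63) = 1. 158 = 4×36 + 14. So 40^{158} ≡ 40^{14} ≡ 25 mod 63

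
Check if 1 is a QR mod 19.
By Euler's criterion: 1^{9} ≡ 1 (mod 19). Since this equals 1, 1 is a QR.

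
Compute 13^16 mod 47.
By repeated squaring (mod 47): 13^{1}≡13, 13^{2}≡28, 13^{4}≡32, 13^{8}≡37, 13^{16}≡6. So 13^{16} ≡ 6 (mod 47)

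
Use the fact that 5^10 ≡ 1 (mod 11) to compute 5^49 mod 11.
By Fermat: 5^{10} ≡ 1 (mod 11). 49 = 4×10 + 9. So 5^{49} ≡ 5^{9} ≡ 9 (mod 11)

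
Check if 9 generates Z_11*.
9^{5} ≡ 1 mod 11 and 5 < 10, so ord_11(9) = 5 ≠ 10 and 9 is not a primitive root.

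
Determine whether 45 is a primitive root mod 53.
ord_53(45) divides 52. For each prime q|52: 45^{26}≡52, 45^{4}≡15, none ≡ 1. So 45 has order 52 and is a primitive root mod 53.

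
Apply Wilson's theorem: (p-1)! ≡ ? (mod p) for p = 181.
By Wilson's theorem, (180)! ≡ -1 ≡ 180 mod 181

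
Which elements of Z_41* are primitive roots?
There are φ(40) = 16 primitive roots mod 41: {6, 7, 11, 12, 13, 15, 17, 19, 22, 24, 26, 28, 29, 30, 34, 35}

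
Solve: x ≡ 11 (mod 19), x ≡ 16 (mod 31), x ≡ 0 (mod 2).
M = 19 × 31 × 2 = 1178. M₁ = 62, y₁ ≡ 4 (mod 19). M₂ = 38, y₂ ≡ 9 (mod 31). M₃ = 589, y₃ ≡ 1 (mod 2). x = 11×62×4 + 16×38×9 + 0×589×1 ≡ 1132 (mod 1178)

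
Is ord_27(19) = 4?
Powers of 19 mod 27: 19^1≡19, 19^2≡10, 19^3≡1. Already 19^3≡1, so the order is 3 < 4. No, the actual order is 3.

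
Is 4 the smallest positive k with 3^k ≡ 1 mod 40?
Powers of 3 mod 40: 3^1≡3, 3^2≡9, 3^3≡27, 3^4≡1. First k with 3^k≡1 is k=4. Yes, ord_40(3) = 4.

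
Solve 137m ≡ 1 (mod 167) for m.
Since 167 is prime, by Fermat 137^(-1) ≡ 137^{165} ≡ 128 (mod 167). Verify: 137 × 128 = 17536 ≡ 1 (mod 167)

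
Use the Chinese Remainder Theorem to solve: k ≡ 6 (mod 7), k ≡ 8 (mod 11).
M = 7 × 11 = 77. M₁ = 11, y₁ ≡ 2 (mod 7). M₂ = 7, y₂ ≡ 8 (mod 11). k = 6×11×2 + 8×7×8 ≡ 41 (mod 77)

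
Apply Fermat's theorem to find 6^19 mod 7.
By Fermat: 6^{6} ≡ 1 mod 7. 19 = 3×6 + 1. So 6^{19} ≡ 6^{1} ≡ 6 mod 7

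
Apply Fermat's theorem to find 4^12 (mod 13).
By Fermat's Little Theorem, 4^{12} ≡ 1 (mod 13) since 13 is prime and gcd(4, 13) = 1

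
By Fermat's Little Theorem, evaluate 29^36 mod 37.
By Fermat's Little Theorem, 29^{36} ≡ 1 mod 37 since 37 is prime and gcd(29, 37) = 1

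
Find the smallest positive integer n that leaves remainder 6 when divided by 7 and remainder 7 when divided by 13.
M = 7 × 13 = 91. M₁ = 13, y₁ ≡ 6 mod 7. M₂ = 7, y₂ ≡ 2 mod 13. n = 6×13×6 + 7×7×2 ≡ 20 mod 91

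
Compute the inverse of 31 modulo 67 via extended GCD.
Extended GCD: 31(13) + 67(-6) = 1. So 31^(-1) ≡ 13 mod 67. Verify: 31 × 13 = 403 ≡ 1 mod 67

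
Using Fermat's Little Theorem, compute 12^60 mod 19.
By Fermat: 12^{18} ≡ 1 mod 19. 60 = 3×18 + 6. So 12^{60} ≡ 12^{6} ≡ 1 mod 19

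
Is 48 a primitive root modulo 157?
48^{78} ≡ 1 mod 157 and 78 < 156, so ord_157(48) = 78 ≠ 156 and 48 is not a primitive root.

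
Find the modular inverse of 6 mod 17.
Since 17 is prime, by Fermat 6^(-1) ≡ 6^{15} ≡ 3 (mod 17). Verify: 6 × 3 = 18 ≡ 1 (mod 17)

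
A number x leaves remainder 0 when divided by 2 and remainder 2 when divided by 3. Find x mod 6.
M = 2 × 3 = 6. M₁ = 3, y₁ ≡ 1 mod 2. M₂ = 2, y₂ ≡ 2 mod 3. x = 0×3×1 + 2×2×2 ≡ 2 mod 6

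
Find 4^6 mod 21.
By repeated squaring mod 21: 4^{1}≡4, 4^{2}≡16, 4^{4}≡4. Then 4^{6} = 4^{4+2} ≡ 4 × 16 ≡ 1 mod 21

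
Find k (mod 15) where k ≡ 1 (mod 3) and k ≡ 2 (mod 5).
M = 3 × 5 = 15. M₁ = 5, y₁ ≡ 2 (mod 3). M₂ = 3, y₂ ≡ 2 (mod 5). k = 1×5×2 + 2×3×2 ≡ 7 (mod 15)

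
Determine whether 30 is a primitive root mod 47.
ord_47(30) divides 46. For each prime q|46: 30^{23}≡46, 30^{2}≡7, none ≡ 1. So 30 has order 46 and is a primitive root mod 47.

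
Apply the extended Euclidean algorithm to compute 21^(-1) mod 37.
Extended GCD: 21(-7) + 37(4) = 1. So 21^(-1) ≡ -7 ≡ 30 mod 37. Verify: 21 × 30 = 630 ≡ 1 mod 37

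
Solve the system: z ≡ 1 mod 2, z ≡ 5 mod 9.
M = 2 × 9 = 18. M₁ = 9, y₁ ≡ 1 mod 2. M₂ = 2, y₂ ≡ 5 mod 9. z = 1×9×1 + 5×2×5 ≡ 5 mod 18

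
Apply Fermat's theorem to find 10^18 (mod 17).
By Fermat: 10^{16} ≡ 1 (mod 17). So 10^{18} = 10^{16} · 10^{2} ≡ 10^{2} ≡ 15 (mod 17)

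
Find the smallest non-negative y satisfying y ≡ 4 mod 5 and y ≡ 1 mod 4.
M = 5 × 4 = 20. M₁ = 4, y₁ ≡ 4 mod 5. M₂ = 5, y₂ ≡ 1 mod 4. y = 4×4×4 + 1×5×1 ≡ 9 mod 20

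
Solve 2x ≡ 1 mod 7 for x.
Since 7 is prime, by Fermat 2^(-1) ≡ 2^{5} ≡ 4 mod 7. Verify: 2 × 4 = 8 ≡ 1 mod 7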